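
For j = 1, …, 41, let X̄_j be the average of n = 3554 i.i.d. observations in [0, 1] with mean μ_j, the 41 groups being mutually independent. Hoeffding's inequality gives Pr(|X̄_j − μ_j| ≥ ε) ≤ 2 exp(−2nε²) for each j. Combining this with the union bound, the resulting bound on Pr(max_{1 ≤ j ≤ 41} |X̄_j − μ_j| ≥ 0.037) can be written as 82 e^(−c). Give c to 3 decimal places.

Union bound over the 41 events: Pr(max_{1 ≤ j ≤ 41} |X̄_j − μ_j| ≥ 0.037) ≤ 41·2·exp(−2nε²) = 82 exp(−2·3554·0.037²).
So c = 2·3554·0.037² = 9.7309.

9.731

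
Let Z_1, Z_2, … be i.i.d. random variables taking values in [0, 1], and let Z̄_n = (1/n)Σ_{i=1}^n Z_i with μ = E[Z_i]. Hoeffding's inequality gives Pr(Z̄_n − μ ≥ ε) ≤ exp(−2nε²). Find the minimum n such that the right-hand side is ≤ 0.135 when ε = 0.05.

Require exp(−2nε²) ≤ 0.135, i.e. 2nε² ≥ ln(1/0.135) = 2.002481.
So n ≥ 2.002481 / (2·0.05²) = 400.496.
The smallest integer n is 401.

401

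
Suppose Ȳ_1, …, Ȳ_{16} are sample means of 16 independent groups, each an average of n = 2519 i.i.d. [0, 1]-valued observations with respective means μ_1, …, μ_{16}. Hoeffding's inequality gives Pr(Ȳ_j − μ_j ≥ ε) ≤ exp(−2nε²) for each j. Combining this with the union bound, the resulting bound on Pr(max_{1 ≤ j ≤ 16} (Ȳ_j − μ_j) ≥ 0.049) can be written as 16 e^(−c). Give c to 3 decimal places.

Union bound over the 16 events: Pr(max_{1 ≤ j ≤ 16} (Ȳ_j − μ_j) ≥ 0.049) ≤ 16·exp(−2nε²) = 16 exp(−2·2519·0.049²).
So c = 2·2519·0.049² = 12.0962.

12.096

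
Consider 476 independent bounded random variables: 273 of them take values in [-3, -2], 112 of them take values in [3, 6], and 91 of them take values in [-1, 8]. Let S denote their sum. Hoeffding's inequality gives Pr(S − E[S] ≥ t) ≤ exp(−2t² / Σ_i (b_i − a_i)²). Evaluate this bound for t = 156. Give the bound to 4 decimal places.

Σ(b_i − a_i)² = 273·1² + 112·3² + 91·9² = 8652.
Exponent = 2·156² / 8652 = 5.62552.
Bound = exp(−5.62552) = 0.00360.

0.0036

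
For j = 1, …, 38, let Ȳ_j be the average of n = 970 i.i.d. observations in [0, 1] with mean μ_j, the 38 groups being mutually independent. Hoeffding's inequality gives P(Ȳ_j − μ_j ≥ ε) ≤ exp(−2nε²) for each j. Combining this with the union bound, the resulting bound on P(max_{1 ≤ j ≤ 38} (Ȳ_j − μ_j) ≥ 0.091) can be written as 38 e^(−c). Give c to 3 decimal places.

16.065

Union bound over the 38 events: P(max_{1 ≤ j ≤ 38} (Ȳ_j − μ_j) ≥ 0.091) ≤ 38·exp(−2nε²) = 38 exp(−2·970·0.091²).
So c = 2·970·0.091² = 16.0651.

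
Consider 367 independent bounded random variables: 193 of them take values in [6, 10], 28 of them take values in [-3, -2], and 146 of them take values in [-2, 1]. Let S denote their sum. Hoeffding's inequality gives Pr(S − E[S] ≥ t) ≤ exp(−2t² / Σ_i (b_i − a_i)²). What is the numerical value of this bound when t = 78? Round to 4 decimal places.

Σ(b_i − a_i)² = 193·4² + 28·1² + 146·3² = 4430.
Exponent = 2·78² / 4430 = 2.74673.
Bound = exp(−2.74673) = 0.06414.

0.0641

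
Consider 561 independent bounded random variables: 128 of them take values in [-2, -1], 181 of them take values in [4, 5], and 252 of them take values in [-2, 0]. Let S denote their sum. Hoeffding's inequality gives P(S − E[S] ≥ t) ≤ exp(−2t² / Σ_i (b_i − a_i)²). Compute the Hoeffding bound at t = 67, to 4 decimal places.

0.0011

Σ(b_i − a_i)² = 128·1² + 181·1² + 252·2² = 1317.
Exponent = 2·67² / 1317 = 6.81701.
Bound = exp(−6.81701) = 0.00109.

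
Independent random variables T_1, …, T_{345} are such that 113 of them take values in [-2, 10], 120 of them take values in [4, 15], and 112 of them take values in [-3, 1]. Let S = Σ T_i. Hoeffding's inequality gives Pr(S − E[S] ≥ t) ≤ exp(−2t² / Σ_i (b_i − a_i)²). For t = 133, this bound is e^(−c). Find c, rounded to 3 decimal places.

1.086

Σ(b_i − a_i)² = 113·12² + 120·11² + 112·4² = 32584.
c = 2t² / 32584 = 2·133² / 32584 = 1.0857.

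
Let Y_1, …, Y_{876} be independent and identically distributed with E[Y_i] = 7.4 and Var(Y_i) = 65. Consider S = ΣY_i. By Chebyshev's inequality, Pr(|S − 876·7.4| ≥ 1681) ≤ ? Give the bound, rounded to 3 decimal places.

Var(S) = n·Var(Y_i) = 876·65 = 56940.
Chebyshev: Pr(|S − 876·7.4| ≥ 1681) ≤ Var(S)/1681² = 56940/2825761 = 0.0202.

0.020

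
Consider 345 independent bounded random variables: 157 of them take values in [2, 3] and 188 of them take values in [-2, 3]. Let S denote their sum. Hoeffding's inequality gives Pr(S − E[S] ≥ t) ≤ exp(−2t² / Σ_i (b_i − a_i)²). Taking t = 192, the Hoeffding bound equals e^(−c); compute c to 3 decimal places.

Σ(b_i − a_i)² = 157·1² + 188·5² = 4857.
c = 2t² / 4857 = 2·192² / 4857 = 15.1797.

15.180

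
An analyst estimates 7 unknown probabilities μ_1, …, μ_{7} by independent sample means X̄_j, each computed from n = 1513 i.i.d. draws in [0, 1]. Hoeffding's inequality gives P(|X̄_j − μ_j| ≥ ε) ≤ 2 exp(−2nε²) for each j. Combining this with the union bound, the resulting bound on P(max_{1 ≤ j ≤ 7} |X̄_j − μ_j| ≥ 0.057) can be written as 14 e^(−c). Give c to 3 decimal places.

9.831

Union bound over the 7 events: P(max_{1 ≤ j ≤ 7} |X̄_j − μ_j| ≥ 0.057) ≤ 7·2·exp(−2nε²) = 14 exp(−2·1513·0.057²).
So c = 2·1513·0.057² = 9.8315.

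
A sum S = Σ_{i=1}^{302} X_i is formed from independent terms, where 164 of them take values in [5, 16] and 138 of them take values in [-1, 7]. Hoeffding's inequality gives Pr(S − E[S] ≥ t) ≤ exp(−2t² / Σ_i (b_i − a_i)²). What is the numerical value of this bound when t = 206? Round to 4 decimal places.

0.0518

Σ(b_i − a_i)² = 164·11² + 138·8² = 28676.
Exponent = 2·206² / 28676 = 2.95969.
Bound = exp(−2.95969) = 0.05184.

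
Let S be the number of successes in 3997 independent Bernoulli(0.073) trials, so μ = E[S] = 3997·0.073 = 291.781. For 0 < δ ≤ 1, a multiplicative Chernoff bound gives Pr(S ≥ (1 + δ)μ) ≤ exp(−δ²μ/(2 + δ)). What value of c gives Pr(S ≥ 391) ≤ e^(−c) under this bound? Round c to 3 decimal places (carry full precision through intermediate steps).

Write 391 = (1 + δ)μ, so δ = 391/291.781 − 1 = 0.3400461…
Then the exponent is δ²μ/(2 + δ) = (391 − μ)² / (μ·(2 + δ)) = 14.418108.

14.418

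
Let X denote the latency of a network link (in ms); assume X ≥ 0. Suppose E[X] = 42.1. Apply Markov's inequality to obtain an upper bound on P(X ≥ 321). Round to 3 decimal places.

0.131

Markov's inequality: for a non-negative random variable, P(X ≥ a) ≤ E[X]/a.
Here E[X] = 42.1 and a = 321, so the bound is 42.1/321 = 0.1312.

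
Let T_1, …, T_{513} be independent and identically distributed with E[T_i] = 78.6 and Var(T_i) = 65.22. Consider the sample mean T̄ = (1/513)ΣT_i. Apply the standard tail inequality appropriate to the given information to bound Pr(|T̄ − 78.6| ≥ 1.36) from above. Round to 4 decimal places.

With mean and variance of each term known, Chebyshev's inequality bounds the deviation of the sum (or sample mean).
Var(T̄) = Var(T_i)/n = 65.22/513 = 0.12713.
Chebyshev: Pr(|T̄ − 78.6| ≥ 1.36) ≤ Var(T̄)/(1.36)² = 65.22/(513·1.36²) = 0.0687.

0.0687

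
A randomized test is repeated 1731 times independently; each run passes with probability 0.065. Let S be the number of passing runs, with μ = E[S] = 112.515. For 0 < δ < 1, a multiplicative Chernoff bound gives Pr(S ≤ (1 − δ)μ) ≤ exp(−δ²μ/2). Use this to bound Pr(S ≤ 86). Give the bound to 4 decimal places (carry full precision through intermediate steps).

Write 86 = (1 − δ)μ, so δ = 1 − 86/112.515 = 0.2356575…
Then the exponent is δ²μ/2 = (μ − 86)²/(2μ) = 3.124229.
Bound = exp(−3.124229) = 0.04397.

0.0440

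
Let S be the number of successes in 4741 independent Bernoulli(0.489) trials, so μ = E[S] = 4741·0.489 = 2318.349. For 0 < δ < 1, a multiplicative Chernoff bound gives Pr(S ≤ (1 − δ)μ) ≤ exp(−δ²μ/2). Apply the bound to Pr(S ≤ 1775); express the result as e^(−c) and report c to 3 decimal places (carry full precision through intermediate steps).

63.672

Write 1775 = (1 − δ)μ, so δ = 1 − 1775/2318.349 = 0.2343689…
Then the exponent is δ²μ/2 = (μ − 1775)²/(2μ) = 63.672065.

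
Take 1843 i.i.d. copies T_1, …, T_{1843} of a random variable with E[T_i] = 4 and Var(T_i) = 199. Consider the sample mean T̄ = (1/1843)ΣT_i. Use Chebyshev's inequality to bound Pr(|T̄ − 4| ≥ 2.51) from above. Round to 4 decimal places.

Var(T̄) = Var(T_i)/n = 199/1843 = 0.10798.
Chebyshev: Pr(|T̄ − 4| ≥ 2.51) ≤ Var(T̄)/(2.51)² = 199/(1843·2.51²) = 0.0171.

0.0171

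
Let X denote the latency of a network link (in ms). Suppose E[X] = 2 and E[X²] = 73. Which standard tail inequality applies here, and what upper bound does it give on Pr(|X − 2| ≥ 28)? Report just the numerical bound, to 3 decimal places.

The first two moments determine the variance, so Chebyshev's inequality is the sharpest standard bound available.
Var(X) = E[X²] − (E[X])² = 73 − 4 = 69.
Chebyshev's inequality: Pr(|X − μ| ≥ t) ≤ Var(X)/t² = 69/784 = 0.0880.

0.088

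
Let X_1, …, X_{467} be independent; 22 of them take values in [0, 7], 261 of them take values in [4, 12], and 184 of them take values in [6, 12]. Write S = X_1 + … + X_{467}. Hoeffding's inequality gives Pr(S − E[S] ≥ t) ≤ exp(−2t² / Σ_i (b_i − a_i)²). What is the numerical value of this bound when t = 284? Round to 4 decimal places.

Σ(b_i − a_i)² = 22·7² + 261·8² + 184·6² = 24406.
Exponent = 2·284² / 24406 = 6.60952.
Bound = exp(−6.60952) = 0.00135.

0.0013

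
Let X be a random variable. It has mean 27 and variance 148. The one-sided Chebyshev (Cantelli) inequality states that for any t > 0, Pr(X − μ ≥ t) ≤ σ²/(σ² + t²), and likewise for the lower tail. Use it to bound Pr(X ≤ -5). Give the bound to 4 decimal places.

Here σ² = 148 and t = 32, so σ² + t² = 1172.
Cantelli's bound: 148/1172 = 0.1263.

0.1263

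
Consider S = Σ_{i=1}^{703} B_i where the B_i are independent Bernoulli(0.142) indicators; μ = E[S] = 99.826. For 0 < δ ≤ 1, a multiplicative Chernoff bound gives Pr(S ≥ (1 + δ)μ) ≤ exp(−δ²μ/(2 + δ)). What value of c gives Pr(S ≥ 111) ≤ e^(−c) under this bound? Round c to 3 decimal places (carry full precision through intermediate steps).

Write 111 = (1 + δ)μ, so δ = 111/99.826 − 1 = 0.1119348…
Then the exponent is δ²μ/(2 + δ) = (111 − μ)² / (μ·(2 + δ)) = 0.592234.

0.592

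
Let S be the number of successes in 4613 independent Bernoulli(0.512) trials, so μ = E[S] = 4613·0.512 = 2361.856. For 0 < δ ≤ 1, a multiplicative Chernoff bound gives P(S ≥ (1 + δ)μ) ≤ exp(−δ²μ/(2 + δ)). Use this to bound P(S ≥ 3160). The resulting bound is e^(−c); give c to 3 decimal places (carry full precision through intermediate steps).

Write 3160 = (1 + δ)μ, so δ = 3160/2361.856 − 1 = 0.3379308…
Then the exponent is δ²μ/(2 + δ) = (3160 − μ)² / (μ·(2 + δ)) = 115.365892.

115.366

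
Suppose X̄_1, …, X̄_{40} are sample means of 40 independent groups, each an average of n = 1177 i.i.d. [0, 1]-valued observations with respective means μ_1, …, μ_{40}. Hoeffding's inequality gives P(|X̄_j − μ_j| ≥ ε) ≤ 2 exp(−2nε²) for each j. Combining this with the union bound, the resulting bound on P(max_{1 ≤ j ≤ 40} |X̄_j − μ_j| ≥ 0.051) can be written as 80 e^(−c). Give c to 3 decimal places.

6.123

Union bound over the 40 events: P(max_{1 ≤ j ≤ 40} |X̄_j − μ_j| ≥ 0.051) ≤ 40·2·exp(−2nε²) = 80 exp(−2·1177·0.051²).
So c = 2·1177·0.051² = 6.1228.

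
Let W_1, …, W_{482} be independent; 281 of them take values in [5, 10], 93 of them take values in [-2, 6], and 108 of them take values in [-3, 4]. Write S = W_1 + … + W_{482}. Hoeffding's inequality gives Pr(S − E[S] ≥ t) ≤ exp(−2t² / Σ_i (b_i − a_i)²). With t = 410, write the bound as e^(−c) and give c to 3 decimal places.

18.403

Σ(b_i − a_i)² = 281·5² + 93·8² + 108·7² = 18269.
c = 2t² / 18269 = 2·410² / 18269 = 18.4028.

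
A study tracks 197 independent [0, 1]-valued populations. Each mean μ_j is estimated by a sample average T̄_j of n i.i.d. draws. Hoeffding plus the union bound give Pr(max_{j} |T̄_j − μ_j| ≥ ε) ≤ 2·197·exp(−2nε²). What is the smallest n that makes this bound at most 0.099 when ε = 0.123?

274

Need 2·197·exp(−2nε²) ≤ 0.099, i.e. exp(−2nε²) ≤ 0.099/394.
So 2nε² ≥ ln(394/0.099) = 8.288986.
Hence n ≥ 8.288986/(2·0.123²) = 273.944.
The smallest integer n is 274.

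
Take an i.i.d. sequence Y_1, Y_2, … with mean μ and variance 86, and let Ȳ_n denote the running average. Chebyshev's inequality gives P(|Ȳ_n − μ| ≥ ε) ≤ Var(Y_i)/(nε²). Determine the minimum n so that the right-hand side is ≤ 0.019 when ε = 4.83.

Require 86/(n·4.83²) ≤ 0.019, i.e. n ≥ 86/(0.019·4.83²) = 194.022.
The smallest integer n is 195.

195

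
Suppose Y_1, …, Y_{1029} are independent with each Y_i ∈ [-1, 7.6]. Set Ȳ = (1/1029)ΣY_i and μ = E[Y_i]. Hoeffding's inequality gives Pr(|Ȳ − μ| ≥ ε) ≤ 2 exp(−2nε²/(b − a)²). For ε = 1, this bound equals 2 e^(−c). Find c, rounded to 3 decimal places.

27.826

c = 2nε²/(b − a)² = 2·1029·1² / 8.6² = 27.8259.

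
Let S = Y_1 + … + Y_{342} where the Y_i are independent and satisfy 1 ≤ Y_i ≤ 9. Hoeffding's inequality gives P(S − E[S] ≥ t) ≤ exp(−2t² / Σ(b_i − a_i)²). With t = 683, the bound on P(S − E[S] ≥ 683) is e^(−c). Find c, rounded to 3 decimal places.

Σ(b_i − a_i)² = 342·(8)² = 21888.
c = 2t²/21888 = 2·683²/21888 = 42.6251.

42.625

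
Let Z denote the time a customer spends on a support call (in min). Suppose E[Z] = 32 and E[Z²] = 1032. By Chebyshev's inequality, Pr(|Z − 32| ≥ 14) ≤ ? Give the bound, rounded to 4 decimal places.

Var(Z) = E[Z²] − (E[Z])² = 1032 − 1024 = 8.
Chebyshev's inequality: Pr(|Z − μ| ≥ t) ≤ Var(Z)/t² = 8/196 = 0.0408.

0.0408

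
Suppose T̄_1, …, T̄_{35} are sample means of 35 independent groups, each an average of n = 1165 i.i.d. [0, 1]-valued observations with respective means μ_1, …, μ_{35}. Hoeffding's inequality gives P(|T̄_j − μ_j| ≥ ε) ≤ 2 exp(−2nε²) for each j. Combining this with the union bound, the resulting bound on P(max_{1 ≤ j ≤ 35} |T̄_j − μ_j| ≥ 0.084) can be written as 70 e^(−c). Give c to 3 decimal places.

Union bound over the 35 events: P(max_{1 ≤ j ≤ 35} |T̄_j − μ_j| ≥ 0.084) ≤ 35·2·exp(−2nε²) = 70 exp(−2·1165·0.084²).
So c = 2·1165·0.084² = 16.4405.

16.440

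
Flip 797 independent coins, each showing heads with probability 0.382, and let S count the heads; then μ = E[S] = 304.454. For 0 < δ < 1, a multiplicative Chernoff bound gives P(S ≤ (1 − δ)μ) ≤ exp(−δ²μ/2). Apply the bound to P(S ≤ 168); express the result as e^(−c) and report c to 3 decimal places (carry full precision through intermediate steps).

30.579

Write 168 = (1 − δ)μ, so δ = 1 − 168/304.454 = 0.4481925…
Then the exponent is δ²μ/2 = (μ − 168)²/(2μ) = 30.578830.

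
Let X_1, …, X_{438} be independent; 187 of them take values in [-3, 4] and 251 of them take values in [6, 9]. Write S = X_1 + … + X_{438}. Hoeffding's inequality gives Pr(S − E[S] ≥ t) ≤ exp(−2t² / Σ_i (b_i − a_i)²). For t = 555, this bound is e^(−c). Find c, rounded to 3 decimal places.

Σ(b_i − a_i)² = 187·7² + 251·3² = 11422.
c = 2t² / 11422 = 2·555² / 11422 = 53.9354.

53.935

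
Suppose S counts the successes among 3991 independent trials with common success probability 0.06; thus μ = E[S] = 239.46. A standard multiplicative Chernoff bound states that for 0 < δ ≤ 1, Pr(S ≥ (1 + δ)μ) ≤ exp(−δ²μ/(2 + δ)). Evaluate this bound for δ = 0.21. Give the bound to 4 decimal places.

0.0084

Exponent = δ²μ/(2 + δ) = 0.21²·239.46/2.21 = 4.7784.
Bound = exp(−4.7784) = 0.00841.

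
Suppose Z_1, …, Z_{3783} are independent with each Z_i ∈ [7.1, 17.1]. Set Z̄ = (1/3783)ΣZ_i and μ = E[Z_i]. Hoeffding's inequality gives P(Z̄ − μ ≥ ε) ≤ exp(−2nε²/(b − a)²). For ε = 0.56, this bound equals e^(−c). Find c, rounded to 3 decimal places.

c = 2nε²/(b − a)² = 2·3783·0.56² / 10² = 23.7270.

23.727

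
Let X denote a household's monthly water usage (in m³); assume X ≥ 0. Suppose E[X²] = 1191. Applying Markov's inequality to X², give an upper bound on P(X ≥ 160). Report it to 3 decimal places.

Since X ≥ 0, the event {X ≥ 160} is the same as {X² ≥ 25600}.
Markov's inequality applied to X² gives P(X² ≥ 25600) ≤ E[X²]/25600 = 1191/25600 = 0.0465.

0.047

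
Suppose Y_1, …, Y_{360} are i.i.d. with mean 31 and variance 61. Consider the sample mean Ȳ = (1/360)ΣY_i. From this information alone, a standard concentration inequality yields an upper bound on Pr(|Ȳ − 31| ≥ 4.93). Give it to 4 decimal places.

0.0070

With mean and variance of each term known, Chebyshev's inequality bounds the deviation of the sum (or sample mean).
Var(Ȳ) = Var(Y_i)/n = 61/360 = 0.16944.
Chebyshev: Pr(|Ȳ − 31| ≥ 4.93) ≤ Var(Ȳ)/(4.93)² = 61/(360·4.93²) = 0.0070.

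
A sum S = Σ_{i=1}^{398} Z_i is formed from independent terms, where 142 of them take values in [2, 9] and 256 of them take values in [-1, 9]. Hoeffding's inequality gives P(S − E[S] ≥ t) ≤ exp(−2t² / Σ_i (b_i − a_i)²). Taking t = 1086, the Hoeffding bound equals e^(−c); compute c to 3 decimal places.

72.449

Σ(b_i − a_i)² = 142·7² + 256·10² = 32558.
c = 2t² / 32558 = 2·1086² / 32558 = 72.4489.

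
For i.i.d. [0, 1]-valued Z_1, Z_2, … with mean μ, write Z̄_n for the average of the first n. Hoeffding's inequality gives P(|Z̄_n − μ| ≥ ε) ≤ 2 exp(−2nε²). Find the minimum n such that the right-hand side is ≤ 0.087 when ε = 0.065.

Require 2·exp(−2nε²) ≤ 0.087, i.e. 2nε² ≥ ln(2/0.087) = 3.134994.
So n ≥ 3.134994 / (2·0.065²) = 371.005.
The smallest integer n is 372.

372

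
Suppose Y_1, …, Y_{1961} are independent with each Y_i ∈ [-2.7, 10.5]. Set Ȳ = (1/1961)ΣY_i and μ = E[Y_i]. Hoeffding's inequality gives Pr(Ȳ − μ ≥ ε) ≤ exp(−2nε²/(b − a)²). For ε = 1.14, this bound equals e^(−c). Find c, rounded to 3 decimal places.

c = 2nε²/(b − a)² = 2·1961·1.14² / 13.2² = 29.2529.

29.253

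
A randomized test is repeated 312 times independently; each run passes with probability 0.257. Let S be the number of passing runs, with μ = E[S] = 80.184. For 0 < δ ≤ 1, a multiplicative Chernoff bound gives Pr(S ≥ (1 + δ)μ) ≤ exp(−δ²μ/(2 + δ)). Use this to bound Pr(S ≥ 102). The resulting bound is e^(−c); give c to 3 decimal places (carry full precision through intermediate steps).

Write 102 = (1 + δ)μ, so δ = 102/80.184 − 1 = 0.2720742…
Then the exponent is δ²μ/(2 + δ) = (102 − μ)² / (μ·(2 + δ)) = 2.612402.

2.612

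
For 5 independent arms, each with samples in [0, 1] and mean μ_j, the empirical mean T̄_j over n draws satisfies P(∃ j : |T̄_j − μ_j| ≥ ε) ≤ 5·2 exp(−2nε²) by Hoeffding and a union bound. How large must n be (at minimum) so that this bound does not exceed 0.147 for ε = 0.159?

Need 2·5·exp(−2nε²) ≤ 0.147, i.e. exp(−2nε²) ≤ 0.147/10.
So 2nε² ≥ ln(10/0.147) = 4.219908.
Hence n ≥ 4.219908/(2·0.159²) = 83.460.
The smallest integer n is 84.

84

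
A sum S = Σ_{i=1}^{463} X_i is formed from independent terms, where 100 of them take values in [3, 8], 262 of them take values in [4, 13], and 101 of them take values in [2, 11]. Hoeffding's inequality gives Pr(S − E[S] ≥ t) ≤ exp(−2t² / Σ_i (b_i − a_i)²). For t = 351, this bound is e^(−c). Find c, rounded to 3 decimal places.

Σ(b_i − a_i)² = 100·5² + 262·9² + 101·9² = 31903.
c = 2t² / 31903 = 2·351² / 31903 = 7.7235.

7.723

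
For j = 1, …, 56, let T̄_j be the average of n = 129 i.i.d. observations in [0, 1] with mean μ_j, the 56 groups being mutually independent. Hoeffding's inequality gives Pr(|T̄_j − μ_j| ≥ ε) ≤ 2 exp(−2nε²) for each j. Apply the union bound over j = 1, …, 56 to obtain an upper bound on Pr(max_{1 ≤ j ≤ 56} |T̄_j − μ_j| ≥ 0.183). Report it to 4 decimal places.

0.0198

Per-experiment Hoeffding bound: 2·exp(−2·129·0.183²) = 2·exp(−8.64016) = 0.00035372.
Union bound over 56 events: 56·0.00035372 = 0.01981.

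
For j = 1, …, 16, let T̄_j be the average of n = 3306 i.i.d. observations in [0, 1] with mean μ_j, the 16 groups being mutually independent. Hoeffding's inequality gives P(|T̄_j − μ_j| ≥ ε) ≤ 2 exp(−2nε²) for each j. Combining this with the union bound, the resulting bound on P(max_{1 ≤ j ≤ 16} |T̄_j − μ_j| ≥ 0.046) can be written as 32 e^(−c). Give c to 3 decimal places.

Union bound over the 16 events: P(max_{1 ≤ j ≤ 16} |T̄_j − μ_j| ≥ 0.046) ≤ 16·2·exp(−2nε²) = 32 exp(−2·3306·0.046²).
So c = 2·3306·0.046² = 13.9910.

13.991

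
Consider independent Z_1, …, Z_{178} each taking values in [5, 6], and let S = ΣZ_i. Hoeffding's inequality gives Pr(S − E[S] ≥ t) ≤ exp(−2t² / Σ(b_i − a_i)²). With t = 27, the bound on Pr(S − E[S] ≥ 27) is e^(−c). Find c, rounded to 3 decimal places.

Σ(b_i − a_i)² = 178·(1)² = 178.
c = 2t²/178 = 2·27²/178 = 8.1910.

8.191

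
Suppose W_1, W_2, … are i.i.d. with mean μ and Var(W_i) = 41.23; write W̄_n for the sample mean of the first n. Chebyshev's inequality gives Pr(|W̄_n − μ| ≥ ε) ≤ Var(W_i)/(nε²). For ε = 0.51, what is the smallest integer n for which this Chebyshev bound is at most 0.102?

1555

Require 41.23/(n·0.51²) ≤ 0.102, i.e. n ≥ 41.23/(0.102·0.51²) = 1554.078.
The smallest integer n is 1555.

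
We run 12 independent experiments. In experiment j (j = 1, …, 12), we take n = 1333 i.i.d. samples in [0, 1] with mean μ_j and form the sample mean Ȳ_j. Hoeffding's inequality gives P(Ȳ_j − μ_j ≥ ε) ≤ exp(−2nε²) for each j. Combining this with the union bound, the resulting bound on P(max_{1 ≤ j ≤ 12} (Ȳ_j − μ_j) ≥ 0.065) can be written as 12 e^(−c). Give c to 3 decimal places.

Union bound over the 12 events: P(max_{1 ≤ j ≤ 12} (Ȳ_j − μ_j) ≥ 0.065) ≤ 12·exp(−2nε²) = 12 exp(−2·1333·0.065²).
So c = 2·1333·0.065² = 11.2638.

11.264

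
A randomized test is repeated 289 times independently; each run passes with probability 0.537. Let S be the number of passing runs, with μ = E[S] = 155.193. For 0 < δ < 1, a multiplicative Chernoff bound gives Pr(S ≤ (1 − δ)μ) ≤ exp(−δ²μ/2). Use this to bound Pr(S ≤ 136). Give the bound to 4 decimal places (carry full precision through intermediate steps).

0.3052

Write 136 = (1 − δ)μ, so δ = 1 − 136/155.193 = 0.1236718…
Then the exponent is δ²μ/2 = (μ − 136)²/(2μ) = 1.186817.
Bound = exp(−1.186817) = 0.30519.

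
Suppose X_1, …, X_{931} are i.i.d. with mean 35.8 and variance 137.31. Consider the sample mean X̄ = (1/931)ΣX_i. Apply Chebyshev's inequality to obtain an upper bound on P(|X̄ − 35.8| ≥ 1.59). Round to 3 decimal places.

Var(X̄) = Var(X_i)/n = 137.31/931 = 0.14749.
Chebyshev: P(|X̄ − 35.8| ≥ 1.59) ≤ Var(X̄)/(1.59)² = 137.31/(931·1.59²) = 0.0583.

0.058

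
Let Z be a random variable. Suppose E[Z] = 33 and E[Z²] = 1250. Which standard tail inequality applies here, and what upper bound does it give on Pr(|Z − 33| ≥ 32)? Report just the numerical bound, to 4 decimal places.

The first two moments determine the variance, so Chebyshev's inequality is the sharpest standard bound available.
Var(Z) = E[Z²] − (E[Z])² = 1250 − 1089 = 161.
Chebyshev's inequality: Pr(|Z − μ| ≥ t) ≤ Var(Z)/t² = 161/1024 = 0.1572.

0.1572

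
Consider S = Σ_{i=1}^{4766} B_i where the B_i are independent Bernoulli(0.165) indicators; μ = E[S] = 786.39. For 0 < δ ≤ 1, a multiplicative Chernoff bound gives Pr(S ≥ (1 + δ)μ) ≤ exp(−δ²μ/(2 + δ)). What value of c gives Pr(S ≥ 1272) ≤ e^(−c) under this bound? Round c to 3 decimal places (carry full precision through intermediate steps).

114.564

Write 1272 = (1 + δ)μ, so δ = 1272/786.39 − 1 = 0.617518…
Then the exponent is δ²μ/(2 + δ) = (1272 − μ)² / (μ·(2 + δ)) = 114.563845.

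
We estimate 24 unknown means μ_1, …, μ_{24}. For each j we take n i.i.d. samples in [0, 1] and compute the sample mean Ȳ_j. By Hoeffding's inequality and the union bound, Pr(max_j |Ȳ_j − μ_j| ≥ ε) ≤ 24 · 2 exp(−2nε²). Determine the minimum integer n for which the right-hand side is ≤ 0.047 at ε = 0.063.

Need 2·24·exp(−2nε²) ≤ 0.047, i.e. exp(−2nε²) ≤ 0.047/48.
So 2nε² ≥ ln(48/0.047) = 6.928809.
Hence n ≥ 6.928809/(2·0.063²) = 872.866.
The smallest integer n is 873.

873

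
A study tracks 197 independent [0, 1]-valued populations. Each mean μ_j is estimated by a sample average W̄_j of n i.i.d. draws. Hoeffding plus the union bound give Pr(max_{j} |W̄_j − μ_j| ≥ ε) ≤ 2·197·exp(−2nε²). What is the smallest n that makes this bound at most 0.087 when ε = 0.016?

16442

Need 2·197·exp(−2nε²) ≤ 0.087, i.e. exp(−2nε²) ≤ 0.087/394.
So 2nε² ≥ ln(394/0.087) = 8.418198.
Hence n ≥ 8.418198/(2·0.016²) = 16441.793.
The smallest integer n is 16442.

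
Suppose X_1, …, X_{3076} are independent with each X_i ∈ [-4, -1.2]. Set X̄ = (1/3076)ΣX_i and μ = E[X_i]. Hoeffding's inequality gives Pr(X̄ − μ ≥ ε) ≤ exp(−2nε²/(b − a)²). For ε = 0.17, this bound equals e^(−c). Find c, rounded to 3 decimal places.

c = 2nε²/(b − a)² = 2·3076·0.17² / 2.8² = 22.6777.

22.678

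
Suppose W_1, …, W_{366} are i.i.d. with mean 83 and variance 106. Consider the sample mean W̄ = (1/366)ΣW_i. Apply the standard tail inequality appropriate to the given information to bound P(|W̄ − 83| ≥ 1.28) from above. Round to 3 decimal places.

With mean and variance of each term known, Chebyshev's inequality bounds the deviation of the sum (or sample mean).
Var(W̄) = Var(W_i)/n = 106/366 = 0.28962.
Chebyshev: P(|W̄ − 83| ≥ 1.28) ≤ Var(W̄)/(1.28)² = 106/(366·1.28²) = 0.1768.

0.177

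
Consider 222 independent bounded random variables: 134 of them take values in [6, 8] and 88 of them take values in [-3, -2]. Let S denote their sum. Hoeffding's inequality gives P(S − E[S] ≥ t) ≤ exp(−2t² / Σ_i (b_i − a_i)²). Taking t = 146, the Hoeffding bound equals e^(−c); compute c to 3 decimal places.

Σ(b_i − a_i)² = 134·2² + 88·1² = 624.
c = 2t² / 624 = 2·146² / 624 = 68.3205.

68.321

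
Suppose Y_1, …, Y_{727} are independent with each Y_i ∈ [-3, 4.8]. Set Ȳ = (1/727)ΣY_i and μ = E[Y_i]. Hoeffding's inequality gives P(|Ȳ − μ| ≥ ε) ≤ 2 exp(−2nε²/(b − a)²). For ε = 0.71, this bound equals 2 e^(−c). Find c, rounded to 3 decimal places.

c = 2nε²/(b − a)² = 2·727·0.71² / 7.8² = 12.0474.

12.047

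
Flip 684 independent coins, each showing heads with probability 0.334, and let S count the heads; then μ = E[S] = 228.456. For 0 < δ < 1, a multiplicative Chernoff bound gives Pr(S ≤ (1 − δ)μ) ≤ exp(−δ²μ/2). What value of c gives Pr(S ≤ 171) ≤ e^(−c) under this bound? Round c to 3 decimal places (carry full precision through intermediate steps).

Write 171 = (1 − δ)μ, so δ = 1 − 171/228.456 = 0.251497…
Then the exponent is δ²μ/2 = (μ − 171)²/(2μ) = 7.225006.

7.225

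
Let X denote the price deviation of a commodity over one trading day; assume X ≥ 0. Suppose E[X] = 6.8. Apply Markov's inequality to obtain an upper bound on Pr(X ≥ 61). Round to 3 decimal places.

0.111

Markov's inequality: for a non-negative random variable, Pr(X ≥ a) ≤ E[X]/a.
Here E[X] = 6.8 and a = 61, so the bound is 6.8/61 = 0.1115.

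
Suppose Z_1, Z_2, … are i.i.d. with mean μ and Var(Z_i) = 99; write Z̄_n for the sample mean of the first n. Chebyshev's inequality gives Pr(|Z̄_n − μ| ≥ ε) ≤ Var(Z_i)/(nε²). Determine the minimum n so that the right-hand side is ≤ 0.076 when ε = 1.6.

509

Require 99/(n·1.6²) ≤ 0.076, i.e. n ≥ 99/(0.076·1.6²) = 508.840.
The smallest integer n is 509.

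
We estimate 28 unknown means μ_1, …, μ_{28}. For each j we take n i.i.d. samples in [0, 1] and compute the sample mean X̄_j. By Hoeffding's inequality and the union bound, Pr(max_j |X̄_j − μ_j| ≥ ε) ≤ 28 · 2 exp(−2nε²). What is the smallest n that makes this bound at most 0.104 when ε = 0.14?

Need 2·28·exp(−2nε²) ≤ 0.104, i.e. exp(−2nε²) ≤ 0.104/56.
So 2nε² ≥ ln(56/0.104) = 6.288716.
Hence n ≥ 6.288716/(2·0.14²) = 160.426.
The smallest integer n is 161.

161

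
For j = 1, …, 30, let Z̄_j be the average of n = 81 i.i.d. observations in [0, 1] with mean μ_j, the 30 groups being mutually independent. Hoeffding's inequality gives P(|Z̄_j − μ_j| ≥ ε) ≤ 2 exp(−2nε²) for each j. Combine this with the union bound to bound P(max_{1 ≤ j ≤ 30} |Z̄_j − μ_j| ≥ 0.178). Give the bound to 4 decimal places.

Per-experiment Hoeffding bound: 2·exp(−2·81·0.178²) = 2·exp(−5.13281) = 0.0118.
Union bound over 30 events: 30·0.0118 = 0.35400.

0.3540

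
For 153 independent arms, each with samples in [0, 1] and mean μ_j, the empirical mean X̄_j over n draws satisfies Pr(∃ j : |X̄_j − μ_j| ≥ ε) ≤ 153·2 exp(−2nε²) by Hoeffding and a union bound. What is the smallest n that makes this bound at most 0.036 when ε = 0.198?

Need 2·153·exp(−2nε²) ≤ 0.036, i.e. exp(−2nε²) ≤ 0.036/306.
So 2nε² ≥ ln(306/0.036) = 9.047821.
Hence n ≥ 9.047821/(2·0.198²) = 115.394.
The smallest integer n is 116.

116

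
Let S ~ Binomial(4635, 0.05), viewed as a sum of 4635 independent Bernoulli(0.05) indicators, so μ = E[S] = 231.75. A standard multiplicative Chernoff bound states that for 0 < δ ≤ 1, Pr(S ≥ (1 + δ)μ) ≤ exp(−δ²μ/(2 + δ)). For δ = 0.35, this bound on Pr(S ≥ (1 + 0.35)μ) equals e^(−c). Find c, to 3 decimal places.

12.081

c = δ²μ/(2 + δ) = 0.35²·231.75/(2 + 0.35) = 12.0806.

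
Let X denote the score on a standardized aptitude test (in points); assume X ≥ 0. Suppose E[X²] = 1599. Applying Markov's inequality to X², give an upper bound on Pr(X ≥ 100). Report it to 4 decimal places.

0.1599

Since X ≥ 0, the event {X ≥ 100} is the same as {X² ≥ 10000}.
Markov's inequality applied to X² gives Pr(X² ≥ 10000) ≤ E[X²]/10000 = 1599/10000 = 0.1599.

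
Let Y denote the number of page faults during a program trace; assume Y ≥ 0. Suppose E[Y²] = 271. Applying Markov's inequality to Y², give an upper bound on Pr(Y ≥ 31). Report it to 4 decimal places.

0.2820

Since Y ≥ 0, the event {Y ≥ 31} is the same as {Y² ≥ 961}.
Markov's inequality applied to Y² gives Pr(Y² ≥ 961) ≤ E[Y²]/961 = 271/961 = 0.2820.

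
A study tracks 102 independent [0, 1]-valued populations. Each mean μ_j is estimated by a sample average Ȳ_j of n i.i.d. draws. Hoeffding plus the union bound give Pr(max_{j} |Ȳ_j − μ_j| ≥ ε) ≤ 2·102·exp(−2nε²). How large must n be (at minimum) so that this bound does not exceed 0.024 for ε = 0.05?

1810

Need 2·102·exp(−2nε²) ≤ 0.024, i.e. exp(−2nε²) ≤ 0.024/204.
So 2nε² ≥ ln(204/0.024) = 9.047821.
Hence n ≥ 9.047821/(2·0.05²) = 1809.564.
The smallest integer n is 1810.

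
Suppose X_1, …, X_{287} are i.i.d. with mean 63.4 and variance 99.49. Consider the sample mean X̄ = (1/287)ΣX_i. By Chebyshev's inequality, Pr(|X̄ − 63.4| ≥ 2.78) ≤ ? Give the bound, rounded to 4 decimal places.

0.0449

Var(X̄) = Var(X_i)/n = 99.49/287 = 0.34666.
Chebyshev: Pr(|X̄ − 63.4| ≥ 2.78) ≤ Var(X̄)/(2.78)² = 99.49/(287·2.78²) = 0.0449.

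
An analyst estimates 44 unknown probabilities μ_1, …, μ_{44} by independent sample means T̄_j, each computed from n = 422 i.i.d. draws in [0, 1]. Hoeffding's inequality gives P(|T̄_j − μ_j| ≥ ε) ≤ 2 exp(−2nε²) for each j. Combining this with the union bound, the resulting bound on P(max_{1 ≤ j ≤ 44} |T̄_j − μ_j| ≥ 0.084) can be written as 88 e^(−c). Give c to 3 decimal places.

Union bound over the 44 events: P(max_{1 ≤ j ≤ 44} |T̄_j − μ_j| ≥ 0.084) ≤ 44·2·exp(−2nε²) = 88 exp(−2·422·0.084²).
So c = 2·422·0.084² = 5.9553.

5.955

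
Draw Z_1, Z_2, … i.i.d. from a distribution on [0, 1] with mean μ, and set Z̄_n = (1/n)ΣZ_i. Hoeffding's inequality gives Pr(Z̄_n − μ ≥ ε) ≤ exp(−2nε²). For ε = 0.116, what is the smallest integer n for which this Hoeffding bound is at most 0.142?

Require exp(−2nε²) ≤ 0.142, i.e. 2nε² ≥ ln(1/0.142) = 1.951928.
So n ≥ 1.951928 / (2·0.116²) = 72.530.
The smallest integer n is 73.

73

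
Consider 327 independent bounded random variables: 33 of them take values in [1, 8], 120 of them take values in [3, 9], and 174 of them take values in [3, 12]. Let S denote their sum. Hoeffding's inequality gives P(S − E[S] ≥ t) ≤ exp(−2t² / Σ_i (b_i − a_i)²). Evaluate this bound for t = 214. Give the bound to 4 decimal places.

0.0103

Σ(b_i − a_i)² = 33·7² + 120·6² + 174·9² = 20031.
Exponent = 2·214² / 20031 = 4.57251.
Bound = exp(−4.57251) = 0.01033.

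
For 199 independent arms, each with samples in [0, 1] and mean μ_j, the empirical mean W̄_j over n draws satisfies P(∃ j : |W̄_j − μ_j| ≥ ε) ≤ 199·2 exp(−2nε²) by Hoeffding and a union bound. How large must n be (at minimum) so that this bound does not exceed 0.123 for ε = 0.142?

201

Need 2·199·exp(−2nε²) ≤ 0.123, i.e. exp(−2nε²) ≤ 0.123/398.
So 2nε² ≥ ln(398/0.123) = 8.082023.
Hence n ≥ 8.082023/(2·0.142²) = 200.407.
The smallest integer n is 201.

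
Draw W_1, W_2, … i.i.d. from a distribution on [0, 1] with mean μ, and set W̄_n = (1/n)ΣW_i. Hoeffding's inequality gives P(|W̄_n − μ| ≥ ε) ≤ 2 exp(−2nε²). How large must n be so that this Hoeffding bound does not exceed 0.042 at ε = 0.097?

206

Require 2·exp(−2nε²) ≤ 0.042, i.e. 2nε² ≥ ln(2/0.042) = 3.863233.
So n ≥ 3.863233 / (2·0.097²) = 205.295.
The smallest integer n is 206.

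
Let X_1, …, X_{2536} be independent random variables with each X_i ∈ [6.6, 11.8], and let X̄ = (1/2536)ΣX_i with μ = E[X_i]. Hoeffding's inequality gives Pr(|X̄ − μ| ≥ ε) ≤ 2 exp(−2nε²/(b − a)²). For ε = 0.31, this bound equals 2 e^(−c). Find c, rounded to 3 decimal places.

18.026

c = 2nε²/(b − a)² = 2·2536·0.31² / 5.2² = 18.0259.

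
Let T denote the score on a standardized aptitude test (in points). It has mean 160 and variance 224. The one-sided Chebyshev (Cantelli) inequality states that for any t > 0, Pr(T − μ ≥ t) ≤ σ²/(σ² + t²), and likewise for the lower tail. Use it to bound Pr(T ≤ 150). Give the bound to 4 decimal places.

0.6914

Here σ² = 224 and t = 10, so σ² + t² = 324.
Cantelli's bound: 224/324 = 0.6914.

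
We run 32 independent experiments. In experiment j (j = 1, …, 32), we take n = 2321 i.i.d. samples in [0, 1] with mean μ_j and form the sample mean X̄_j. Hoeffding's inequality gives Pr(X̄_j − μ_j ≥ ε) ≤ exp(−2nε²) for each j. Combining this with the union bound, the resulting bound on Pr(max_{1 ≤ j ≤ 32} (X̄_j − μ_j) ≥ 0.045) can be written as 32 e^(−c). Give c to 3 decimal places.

Union bound over the 32 events: Pr(max_{1 ≤ j ≤ 32} (X̄_j − μ_j) ≥ 0.045) ≤ 32·exp(−2nε²) = 32 exp(−2·2321·0.045²).
So c = 2·2321·0.045² = 9.4001.

9.400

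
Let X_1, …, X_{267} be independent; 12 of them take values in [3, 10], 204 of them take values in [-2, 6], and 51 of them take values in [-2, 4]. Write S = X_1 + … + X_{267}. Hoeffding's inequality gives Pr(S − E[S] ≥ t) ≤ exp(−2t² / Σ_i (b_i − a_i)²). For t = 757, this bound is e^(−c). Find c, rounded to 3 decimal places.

Σ(b_i − a_i)² = 12·7² + 204·8² + 51·6² = 15480.
c = 2t² / 15480 = 2·757² / 15480 = 74.0373.

74.037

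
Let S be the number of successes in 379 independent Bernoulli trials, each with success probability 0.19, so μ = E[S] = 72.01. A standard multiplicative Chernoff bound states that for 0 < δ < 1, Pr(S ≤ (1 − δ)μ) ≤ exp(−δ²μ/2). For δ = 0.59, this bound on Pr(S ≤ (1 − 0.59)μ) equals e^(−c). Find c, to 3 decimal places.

c = δ²μ/2 = 0.59²·72.01/2 = 12.5333.

12.533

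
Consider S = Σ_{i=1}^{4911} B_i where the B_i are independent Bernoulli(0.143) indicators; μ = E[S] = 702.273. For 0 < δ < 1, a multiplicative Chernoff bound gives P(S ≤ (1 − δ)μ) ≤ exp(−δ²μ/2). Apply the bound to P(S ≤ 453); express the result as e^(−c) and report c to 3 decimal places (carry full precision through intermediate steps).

44.240

Write 453 = (1 − δ)μ, so δ = 1 − 453/702.273 = 0.3549517…
Then the exponent is δ²μ/2 = (μ − 453)²/(2μ) = 44.239938.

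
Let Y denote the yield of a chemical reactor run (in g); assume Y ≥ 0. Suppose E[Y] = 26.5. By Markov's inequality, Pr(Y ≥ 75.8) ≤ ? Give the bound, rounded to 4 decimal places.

0.3496

Markov's inequality: for a non-negative random variable, Pr(Y ≥ a) ≤ E[Y]/a.
Here E[Y] = 26.5 and a = 75.8, so the bound is 26.5/75.8 = 0.3496.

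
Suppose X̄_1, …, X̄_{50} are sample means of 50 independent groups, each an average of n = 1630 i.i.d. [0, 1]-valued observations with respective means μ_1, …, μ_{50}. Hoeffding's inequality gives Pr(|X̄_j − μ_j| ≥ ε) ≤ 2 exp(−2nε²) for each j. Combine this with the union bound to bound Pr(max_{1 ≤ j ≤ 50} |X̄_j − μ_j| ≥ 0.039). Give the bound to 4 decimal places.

0.7024

Per-experiment Hoeffding bound: 2·exp(−2·1630·0.039²) = 2·exp(−4.95846) = 0.014047.
Union bound over 50 events: 50·0.014047 = 0.70237.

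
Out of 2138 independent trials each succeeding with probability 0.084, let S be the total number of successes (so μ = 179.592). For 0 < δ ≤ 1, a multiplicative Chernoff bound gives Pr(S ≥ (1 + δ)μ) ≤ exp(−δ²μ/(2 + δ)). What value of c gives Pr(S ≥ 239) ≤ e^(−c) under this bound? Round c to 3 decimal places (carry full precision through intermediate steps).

8.431

Write 239 = (1 + δ)μ, so δ = 239/179.592 − 1 = 0.3307942…
Then the exponent is δ²μ/(2 + δ) = (239 − μ)² / (μ·(2 + δ)) = 8.431385.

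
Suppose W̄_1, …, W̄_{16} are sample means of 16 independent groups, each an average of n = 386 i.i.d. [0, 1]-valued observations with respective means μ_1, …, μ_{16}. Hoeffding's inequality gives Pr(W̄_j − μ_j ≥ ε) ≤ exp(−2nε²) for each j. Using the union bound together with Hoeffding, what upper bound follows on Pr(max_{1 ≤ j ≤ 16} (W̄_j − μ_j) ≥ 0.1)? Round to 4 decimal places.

0.0071

Per-experiment Hoeffding bound: exp(−2·386·0.1²) = exp(−7.72000) = 0.00044386.
Union bound over 16 events: 16·0.00044386 = 0.00710.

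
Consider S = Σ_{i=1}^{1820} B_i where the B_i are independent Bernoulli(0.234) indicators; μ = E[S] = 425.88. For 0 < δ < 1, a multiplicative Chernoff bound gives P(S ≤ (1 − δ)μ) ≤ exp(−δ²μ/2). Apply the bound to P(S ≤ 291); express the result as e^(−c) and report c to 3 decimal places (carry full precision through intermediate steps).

21.359

Write 291 = (1 − δ)μ, so δ = 1 − 291/425.88 = 0.3167089…
Then the exponent is δ²μ/2 = (μ − 291)²/(2μ) = 21.358850.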